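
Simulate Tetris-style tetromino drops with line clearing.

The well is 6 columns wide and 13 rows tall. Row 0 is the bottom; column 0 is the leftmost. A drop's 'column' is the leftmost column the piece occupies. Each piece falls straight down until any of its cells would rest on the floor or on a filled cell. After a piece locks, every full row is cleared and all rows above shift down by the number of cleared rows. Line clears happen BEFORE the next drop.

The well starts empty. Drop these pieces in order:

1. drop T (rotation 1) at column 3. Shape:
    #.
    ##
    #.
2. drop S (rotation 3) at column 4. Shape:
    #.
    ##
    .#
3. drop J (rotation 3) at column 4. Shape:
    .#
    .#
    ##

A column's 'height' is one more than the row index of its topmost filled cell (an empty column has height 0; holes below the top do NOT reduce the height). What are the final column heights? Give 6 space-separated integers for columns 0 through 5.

Drop 1: T rot1 at col 3 lands with bottom-row=0; cleared 0 line(s) (total 0); column heights now [0 0 0 3 2 0], max=3
Drop 2: S rot3 at col 4 lands with bottom-row=1; cleared 0 line(s) (total 0); column heights now [0 0 0 3 4 3], max=4
Drop 3: J rot3 at col 4 lands with bottom-row=4; cleared 0 line(s) (total 0); column heights now [0 0 0 3 5 7], max=7

Answer: 0 0 0 3 5 7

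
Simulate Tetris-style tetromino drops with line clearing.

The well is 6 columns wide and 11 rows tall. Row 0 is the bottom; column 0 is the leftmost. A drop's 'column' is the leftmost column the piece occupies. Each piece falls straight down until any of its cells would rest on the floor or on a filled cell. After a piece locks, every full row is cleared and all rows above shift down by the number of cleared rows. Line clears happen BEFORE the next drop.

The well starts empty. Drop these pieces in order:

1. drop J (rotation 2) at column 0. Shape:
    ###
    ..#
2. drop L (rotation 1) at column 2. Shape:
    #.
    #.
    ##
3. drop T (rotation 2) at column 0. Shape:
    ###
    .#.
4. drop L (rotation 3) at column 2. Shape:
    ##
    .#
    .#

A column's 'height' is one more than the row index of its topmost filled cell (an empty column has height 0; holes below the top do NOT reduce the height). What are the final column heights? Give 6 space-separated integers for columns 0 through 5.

Drop 1: J rot2 at col 0 lands with bottom-row=0; cleared 0 line(s) (total 0); column heights now [2 2 2 0 0 0], max=2
Drop 2: L rot1 at col 2 lands with bottom-row=2; cleared 0 line(s) (total 0); column heights now [2 2 5 3 0 0], max=5
Drop 3: T rot2 at col 0 lands with bottom-row=4; cleared 0 line(s) (total 0); column heights now [6 6 6 3 0 0], max=6
Drop 4: L rot3 at col 2 lands with bottom-row=4; cleared 0 line(s) (total 0); column heights now [6 6 7 7 0 0], max=7

Answer: 6 6 7 7 0 0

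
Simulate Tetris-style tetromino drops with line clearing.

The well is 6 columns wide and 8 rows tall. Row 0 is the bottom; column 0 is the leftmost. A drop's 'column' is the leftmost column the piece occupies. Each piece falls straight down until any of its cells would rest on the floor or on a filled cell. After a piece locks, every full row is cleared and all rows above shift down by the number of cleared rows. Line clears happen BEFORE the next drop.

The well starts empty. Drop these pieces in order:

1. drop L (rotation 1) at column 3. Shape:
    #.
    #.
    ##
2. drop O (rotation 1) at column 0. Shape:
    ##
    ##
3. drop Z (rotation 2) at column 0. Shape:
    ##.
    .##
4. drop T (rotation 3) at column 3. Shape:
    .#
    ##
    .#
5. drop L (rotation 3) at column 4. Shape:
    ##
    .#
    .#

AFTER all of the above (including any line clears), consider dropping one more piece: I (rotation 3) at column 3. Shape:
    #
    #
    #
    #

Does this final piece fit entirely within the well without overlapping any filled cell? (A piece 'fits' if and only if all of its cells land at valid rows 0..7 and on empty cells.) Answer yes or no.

Drop 1: L rot1 at col 3 lands with bottom-row=0; cleared 0 line(s) (total 0); column heights now [0 0 0 3 1 0], max=3
Drop 2: O rot1 at col 0 lands with bottom-row=0; cleared 0 line(s) (total 0); column heights now [2 2 0 3 1 0], max=3
Drop 3: Z rot2 at col 0 lands with bottom-row=2; cleared 0 line(s) (total 0); column heights now [4 4 3 3 1 0], max=4
Drop 4: T rot3 at col 3 lands with bottom-row=2; cleared 0 line(s) (total 0); column heights now [4 4 3 4 5 0], max=5
Drop 5: L rot3 at col 4 lands with bottom-row=3; cleared 0 line(s) (total 0); column heights now [4 4 3 4 6 6], max=6
Test piece I rot3 at col 3 (width 1): heights before test = [4 4 3 4 6 6]; fits = True

Answer: yes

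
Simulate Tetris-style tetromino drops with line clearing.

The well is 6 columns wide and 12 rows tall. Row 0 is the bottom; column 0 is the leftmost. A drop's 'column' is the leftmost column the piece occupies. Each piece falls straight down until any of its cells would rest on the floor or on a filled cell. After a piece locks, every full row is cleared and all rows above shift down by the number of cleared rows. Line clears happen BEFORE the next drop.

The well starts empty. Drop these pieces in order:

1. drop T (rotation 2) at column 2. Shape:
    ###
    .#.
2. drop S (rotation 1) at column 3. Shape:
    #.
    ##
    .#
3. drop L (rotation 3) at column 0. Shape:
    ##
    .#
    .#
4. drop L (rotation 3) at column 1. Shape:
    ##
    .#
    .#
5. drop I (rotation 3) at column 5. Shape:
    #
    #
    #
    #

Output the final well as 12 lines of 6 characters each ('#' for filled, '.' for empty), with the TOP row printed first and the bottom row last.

Drop 1: T rot2 at col 2 lands with bottom-row=0; cleared 0 line(s) (total 0); column heights now [0 0 2 2 2 0], max=2
Drop 2: S rot1 at col 3 lands with bottom-row=2; cleared 0 line(s) (total 0); column heights now [0 0 2 5 4 0], max=5
Drop 3: L rot3 at col 0 lands with bottom-row=0; cleared 0 line(s) (total 0); column heights now [3 3 2 5 4 0], max=5
Drop 4: L rot3 at col 1 lands with bottom-row=2; cleared 0 line(s) (total 0); column heights now [3 5 5 5 4 0], max=5
Drop 5: I rot3 at col 5 lands with bottom-row=0; cleared 0 line(s) (total 0); column heights now [3 5 5 5 4 4], max=5

Answer: ......
......
......
......
......
......
......
.###..
..####
###.##
.#####
.#.#.#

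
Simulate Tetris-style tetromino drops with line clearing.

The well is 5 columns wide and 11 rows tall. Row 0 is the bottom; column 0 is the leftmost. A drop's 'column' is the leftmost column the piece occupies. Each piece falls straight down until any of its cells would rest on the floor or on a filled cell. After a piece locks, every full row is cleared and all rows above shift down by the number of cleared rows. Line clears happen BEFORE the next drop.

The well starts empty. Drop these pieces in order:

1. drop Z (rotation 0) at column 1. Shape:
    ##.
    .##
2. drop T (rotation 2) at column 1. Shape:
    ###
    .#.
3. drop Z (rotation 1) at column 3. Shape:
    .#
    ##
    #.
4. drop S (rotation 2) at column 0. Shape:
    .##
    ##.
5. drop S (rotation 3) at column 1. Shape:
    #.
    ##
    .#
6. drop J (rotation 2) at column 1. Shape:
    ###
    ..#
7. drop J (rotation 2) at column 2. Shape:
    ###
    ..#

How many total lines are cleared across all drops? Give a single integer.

Answer: 0

Derivation:
Drop 1: Z rot0 at col 1 lands with bottom-row=0; cleared 0 line(s) (total 0); column heights now [0 2 2 1 0], max=2
Drop 2: T rot2 at col 1 lands with bottom-row=2; cleared 0 line(s) (total 0); column heights now [0 4 4 4 0], max=4
Drop 3: Z rot1 at col 3 lands with bottom-row=4; cleared 0 line(s) (total 0); column heights now [0 4 4 6 7], max=7
Drop 4: S rot2 at col 0 lands with bottom-row=4; cleared 0 line(s) (total 0); column heights now [5 6 6 6 7], max=7
Drop 5: S rot3 at col 1 lands with bottom-row=6; cleared 0 line(s) (total 0); column heights now [5 9 8 6 7], max=9
Drop 6: J rot2 at col 1 lands with bottom-row=8; cleared 0 line(s) (total 0); column heights now [5 10 10 10 7], max=10
Drop 7: J rot2 at col 2 lands with bottom-row=9; cleared 0 line(s) (total 0); column heights now [5 10 11 11 11], max=11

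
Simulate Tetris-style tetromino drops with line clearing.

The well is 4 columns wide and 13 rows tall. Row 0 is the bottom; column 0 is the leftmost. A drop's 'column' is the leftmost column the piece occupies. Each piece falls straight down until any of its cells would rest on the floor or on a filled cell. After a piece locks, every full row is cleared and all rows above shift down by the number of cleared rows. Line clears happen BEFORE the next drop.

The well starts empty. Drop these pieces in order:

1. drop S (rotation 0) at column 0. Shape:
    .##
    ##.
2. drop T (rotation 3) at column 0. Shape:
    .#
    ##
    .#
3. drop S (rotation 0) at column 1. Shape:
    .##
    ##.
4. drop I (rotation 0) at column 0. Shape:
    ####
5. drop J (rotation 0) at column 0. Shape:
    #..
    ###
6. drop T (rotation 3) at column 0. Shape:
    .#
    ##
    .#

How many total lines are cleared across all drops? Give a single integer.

Answer: 1

Derivation:
Drop 1: S rot0 at col 0 lands with bottom-row=0; cleared 0 line(s) (total 0); column heights now [1 2 2 0], max=2
Drop 2: T rot3 at col 0 lands with bottom-row=2; cleared 0 line(s) (total 0); column heights now [4 5 2 0], max=5
Drop 3: S rot0 at col 1 lands with bottom-row=5; cleared 0 line(s) (total 0); column heights now [4 6 7 7], max=7
Drop 4: I rot0 at col 0 lands with bottom-row=7; cleared 1 line(s) (total 1); column heights now [4 6 7 7], max=7
Drop 5: J rot0 at col 0 lands with bottom-row=7; cleared 0 line(s) (total 1); column heights now [9 8 8 7], max=9
Drop 6: T rot3 at col 0 lands with bottom-row=8; cleared 0 line(s) (total 1); column heights now [10 11 8 7], max=11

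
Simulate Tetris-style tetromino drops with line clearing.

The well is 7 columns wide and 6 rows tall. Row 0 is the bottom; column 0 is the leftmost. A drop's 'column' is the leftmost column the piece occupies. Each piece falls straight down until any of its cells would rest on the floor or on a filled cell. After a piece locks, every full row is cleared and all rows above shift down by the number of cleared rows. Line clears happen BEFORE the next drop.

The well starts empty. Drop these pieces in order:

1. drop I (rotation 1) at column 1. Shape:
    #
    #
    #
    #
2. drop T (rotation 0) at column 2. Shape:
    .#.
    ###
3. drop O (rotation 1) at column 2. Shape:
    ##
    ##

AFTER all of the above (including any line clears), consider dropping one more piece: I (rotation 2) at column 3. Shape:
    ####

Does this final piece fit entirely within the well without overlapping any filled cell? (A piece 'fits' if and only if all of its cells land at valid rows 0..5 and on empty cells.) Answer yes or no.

Drop 1: I rot1 at col 1 lands with bottom-row=0; cleared 0 line(s) (total 0); column heights now [0 4 0 0 0 0 0], max=4
Drop 2: T rot0 at col 2 lands with bottom-row=0; cleared 0 line(s) (total 0); column heights now [0 4 1 2 1 0 0], max=4
Drop 3: O rot1 at col 2 lands with bottom-row=2; cleared 0 line(s) (total 0); column heights now [0 4 4 4 1 0 0], max=4
Test piece I rot2 at col 3 (width 4): heights before test = [0 4 4 4 1 0 0]; fits = True

Answer: yes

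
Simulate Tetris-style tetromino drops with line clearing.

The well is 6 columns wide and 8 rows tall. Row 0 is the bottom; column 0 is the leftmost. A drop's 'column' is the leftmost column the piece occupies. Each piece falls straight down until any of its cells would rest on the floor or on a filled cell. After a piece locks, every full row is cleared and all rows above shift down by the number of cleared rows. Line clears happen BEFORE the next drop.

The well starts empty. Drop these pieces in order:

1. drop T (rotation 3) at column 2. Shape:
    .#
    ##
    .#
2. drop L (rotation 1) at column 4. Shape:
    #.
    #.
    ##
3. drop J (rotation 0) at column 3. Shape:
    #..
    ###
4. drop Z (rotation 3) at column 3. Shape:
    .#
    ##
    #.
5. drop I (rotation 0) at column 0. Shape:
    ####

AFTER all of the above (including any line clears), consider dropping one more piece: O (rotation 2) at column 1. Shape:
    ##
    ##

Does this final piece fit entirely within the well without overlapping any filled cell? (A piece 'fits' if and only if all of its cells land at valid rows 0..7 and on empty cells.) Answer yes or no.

Answer: no

Derivation:
Drop 1: T rot3 at col 2 lands with bottom-row=0; cleared 0 line(s) (total 0); column heights now [0 0 2 3 0 0], max=3
Drop 2: L rot1 at col 4 lands with bottom-row=0; cleared 0 line(s) (total 0); column heights now [0 0 2 3 3 1], max=3
Drop 3: J rot0 at col 3 lands with bottom-row=3; cleared 0 line(s) (total 0); column heights now [0 0 2 5 4 4], max=5
Drop 4: Z rot3 at col 3 lands with bottom-row=5; cleared 0 line(s) (total 0); column heights now [0 0 2 7 8 4], max=8
Drop 5: I rot0 at col 0 lands with bottom-row=7; cleared 0 line(s) (total 0); column heights now [8 8 8 8 8 4], max=8
Test piece O rot2 at col 1 (width 2): heights before test = [8 8 8 8 8 4]; fits = False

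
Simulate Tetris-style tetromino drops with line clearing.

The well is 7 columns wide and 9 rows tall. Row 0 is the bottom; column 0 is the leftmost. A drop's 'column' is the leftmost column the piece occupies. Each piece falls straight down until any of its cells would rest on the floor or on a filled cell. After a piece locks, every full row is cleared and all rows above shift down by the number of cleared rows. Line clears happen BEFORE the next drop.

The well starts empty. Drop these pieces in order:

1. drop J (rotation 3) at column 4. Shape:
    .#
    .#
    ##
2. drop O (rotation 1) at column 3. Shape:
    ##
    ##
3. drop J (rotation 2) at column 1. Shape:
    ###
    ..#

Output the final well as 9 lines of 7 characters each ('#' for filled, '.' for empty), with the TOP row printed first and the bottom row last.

Answer: .......
.......
.......
.......
.###...
...#...
...###.
...###.
....##.

Derivation:
Drop 1: J rot3 at col 4 lands with bottom-row=0; cleared 0 line(s) (total 0); column heights now [0 0 0 0 1 3 0], max=3
Drop 2: O rot1 at col 3 lands with bottom-row=1; cleared 0 line(s) (total 0); column heights now [0 0 0 3 3 3 0], max=3
Drop 3: J rot2 at col 1 lands with bottom-row=3; cleared 0 line(s) (total 0); column heights now [0 5 5 5 3 3 0], max=5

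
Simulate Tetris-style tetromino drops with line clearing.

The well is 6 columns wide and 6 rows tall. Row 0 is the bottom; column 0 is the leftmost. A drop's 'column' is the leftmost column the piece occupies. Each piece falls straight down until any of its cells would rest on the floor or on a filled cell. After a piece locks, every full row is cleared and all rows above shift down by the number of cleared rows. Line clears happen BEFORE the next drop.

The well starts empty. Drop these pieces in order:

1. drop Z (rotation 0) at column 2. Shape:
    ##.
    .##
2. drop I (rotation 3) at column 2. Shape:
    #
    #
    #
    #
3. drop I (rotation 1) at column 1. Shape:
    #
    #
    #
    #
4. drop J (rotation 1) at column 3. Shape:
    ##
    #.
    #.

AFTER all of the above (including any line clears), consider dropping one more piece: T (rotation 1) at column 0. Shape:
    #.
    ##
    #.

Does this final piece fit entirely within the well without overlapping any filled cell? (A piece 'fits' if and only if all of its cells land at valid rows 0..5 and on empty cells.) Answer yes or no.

Drop 1: Z rot0 at col 2 lands with bottom-row=0; cleared 0 line(s) (total 0); column heights now [0 0 2 2 1 0], max=2
Drop 2: I rot3 at col 2 lands with bottom-row=2; cleared 0 line(s) (total 0); column heights now [0 0 6 2 1 0], max=6
Drop 3: I rot1 at col 1 lands with bottom-row=0; cleared 0 line(s) (total 0); column heights now [0 4 6 2 1 0], max=6
Drop 4: J rot1 at col 3 lands with bottom-row=2; cleared 0 line(s) (total 0); column heights now [0 4 6 5 5 0], max=6
Test piece T rot1 at col 0 (width 2): heights before test = [0 4 6 5 5 0]; fits = True

Answer: yes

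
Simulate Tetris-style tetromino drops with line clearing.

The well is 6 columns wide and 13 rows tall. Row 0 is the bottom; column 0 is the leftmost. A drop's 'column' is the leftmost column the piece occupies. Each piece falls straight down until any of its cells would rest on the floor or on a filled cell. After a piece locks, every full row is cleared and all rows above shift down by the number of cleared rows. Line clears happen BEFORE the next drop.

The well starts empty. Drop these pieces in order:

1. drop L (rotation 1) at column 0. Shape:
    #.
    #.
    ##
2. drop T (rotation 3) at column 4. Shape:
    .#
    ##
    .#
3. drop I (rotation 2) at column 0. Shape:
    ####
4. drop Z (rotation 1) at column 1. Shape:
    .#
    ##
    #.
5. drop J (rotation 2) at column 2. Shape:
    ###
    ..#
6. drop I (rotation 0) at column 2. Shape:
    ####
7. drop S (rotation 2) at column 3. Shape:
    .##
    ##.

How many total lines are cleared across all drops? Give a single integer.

Answer: 0

Derivation:
Drop 1: L rot1 at col 0 lands with bottom-row=0; cleared 0 line(s) (total 0); column heights now [3 1 0 0 0 0], max=3
Drop 2: T rot3 at col 4 lands with bottom-row=0; cleared 0 line(s) (total 0); column heights now [3 1 0 0 2 3], max=3
Drop 3: I rot2 at col 0 lands with bottom-row=3; cleared 0 line(s) (total 0); column heights now [4 4 4 4 2 3], max=4
Drop 4: Z rot1 at col 1 lands with bottom-row=4; cleared 0 line(s) (total 0); column heights now [4 6 7 4 2 3], max=7
Drop 5: J rot2 at col 2 lands with bottom-row=6; cleared 0 line(s) (total 0); column heights now [4 6 8 8 8 3], max=8
Drop 6: I rot0 at col 2 lands with bottom-row=8; cleared 0 line(s) (total 0); column heights now [4 6 9 9 9 9], max=9
Drop 7: S rot2 at col 3 lands with bottom-row=9; cleared 0 line(s) (total 0); column heights now [4 6 9 10 11 11], max=11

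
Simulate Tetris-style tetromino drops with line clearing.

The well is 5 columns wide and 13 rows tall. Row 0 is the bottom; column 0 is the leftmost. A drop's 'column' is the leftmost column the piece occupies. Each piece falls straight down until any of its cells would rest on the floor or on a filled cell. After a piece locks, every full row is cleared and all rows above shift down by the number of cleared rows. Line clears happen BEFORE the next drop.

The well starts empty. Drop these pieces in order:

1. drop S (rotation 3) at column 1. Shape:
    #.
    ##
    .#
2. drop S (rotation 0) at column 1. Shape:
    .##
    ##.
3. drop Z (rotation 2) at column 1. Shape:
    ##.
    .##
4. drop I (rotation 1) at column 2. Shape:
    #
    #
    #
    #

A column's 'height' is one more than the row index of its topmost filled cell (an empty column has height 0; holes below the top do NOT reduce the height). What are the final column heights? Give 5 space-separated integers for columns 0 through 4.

Drop 1: S rot3 at col 1 lands with bottom-row=0; cleared 0 line(s) (total 0); column heights now [0 3 2 0 0], max=3
Drop 2: S rot0 at col 1 lands with bottom-row=3; cleared 0 line(s) (total 0); column heights now [0 4 5 5 0], max=5
Drop 3: Z rot2 at col 1 lands with bottom-row=5; cleared 0 line(s) (total 0); column heights now [0 7 7 6 0], max=7
Drop 4: I rot1 at col 2 lands with bottom-row=7; cleared 0 line(s) (total 0); column heights now [0 7 11 6 0], max=11

Answer: 0 7 11 6 0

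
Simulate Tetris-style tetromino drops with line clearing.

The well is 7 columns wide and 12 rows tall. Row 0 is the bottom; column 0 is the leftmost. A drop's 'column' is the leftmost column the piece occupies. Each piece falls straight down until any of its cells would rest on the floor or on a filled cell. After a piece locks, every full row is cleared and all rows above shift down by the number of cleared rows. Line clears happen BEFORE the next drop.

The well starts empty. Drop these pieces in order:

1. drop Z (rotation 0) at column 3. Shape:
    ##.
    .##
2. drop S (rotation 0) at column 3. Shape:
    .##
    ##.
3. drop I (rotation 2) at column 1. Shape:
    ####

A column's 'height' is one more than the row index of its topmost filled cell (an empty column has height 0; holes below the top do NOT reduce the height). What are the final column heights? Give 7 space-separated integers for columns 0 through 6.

Answer: 0 5 5 5 5 4 0

Derivation:
Drop 1: Z rot0 at col 3 lands with bottom-row=0; cleared 0 line(s) (total 0); column heights now [0 0 0 2 2 1 0], max=2
Drop 2: S rot0 at col 3 lands with bottom-row=2; cleared 0 line(s) (total 0); column heights now [0 0 0 3 4 4 0], max=4
Drop 3: I rot2 at col 1 lands with bottom-row=4; cleared 0 line(s) (total 0); column heights now [0 5 5 5 5 4 0], max=5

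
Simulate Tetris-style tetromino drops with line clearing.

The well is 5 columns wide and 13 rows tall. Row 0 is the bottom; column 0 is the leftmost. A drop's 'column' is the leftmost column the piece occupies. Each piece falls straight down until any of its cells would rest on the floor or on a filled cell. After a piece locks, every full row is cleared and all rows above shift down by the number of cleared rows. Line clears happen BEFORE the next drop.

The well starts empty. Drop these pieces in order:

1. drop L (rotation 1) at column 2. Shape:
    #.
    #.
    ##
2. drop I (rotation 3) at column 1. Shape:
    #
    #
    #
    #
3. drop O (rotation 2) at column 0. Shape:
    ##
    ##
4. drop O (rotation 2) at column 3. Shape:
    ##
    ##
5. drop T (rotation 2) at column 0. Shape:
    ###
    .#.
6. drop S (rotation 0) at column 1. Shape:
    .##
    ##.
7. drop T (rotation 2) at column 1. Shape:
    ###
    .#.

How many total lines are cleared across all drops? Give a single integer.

Drop 1: L rot1 at col 2 lands with bottom-row=0; cleared 0 line(s) (total 0); column heights now [0 0 3 1 0], max=3
Drop 2: I rot3 at col 1 lands with bottom-row=0; cleared 0 line(s) (total 0); column heights now [0 4 3 1 0], max=4
Drop 3: O rot2 at col 0 lands with bottom-row=4; cleared 0 line(s) (total 0); column heights now [6 6 3 1 0], max=6
Drop 4: O rot2 at col 3 lands with bottom-row=1; cleared 0 line(s) (total 0); column heights now [6 6 3 3 3], max=6
Drop 5: T rot2 at col 0 lands with bottom-row=6; cleared 0 line(s) (total 0); column heights now [8 8 8 3 3], max=8
Drop 6: S rot0 at col 1 lands with bottom-row=8; cleared 0 line(s) (total 0); column heights now [8 9 10 10 3], max=10
Drop 7: T rot2 at col 1 lands with bottom-row=10; cleared 0 line(s) (total 0); column heights now [8 12 12 12 3], max=12

Answer: 0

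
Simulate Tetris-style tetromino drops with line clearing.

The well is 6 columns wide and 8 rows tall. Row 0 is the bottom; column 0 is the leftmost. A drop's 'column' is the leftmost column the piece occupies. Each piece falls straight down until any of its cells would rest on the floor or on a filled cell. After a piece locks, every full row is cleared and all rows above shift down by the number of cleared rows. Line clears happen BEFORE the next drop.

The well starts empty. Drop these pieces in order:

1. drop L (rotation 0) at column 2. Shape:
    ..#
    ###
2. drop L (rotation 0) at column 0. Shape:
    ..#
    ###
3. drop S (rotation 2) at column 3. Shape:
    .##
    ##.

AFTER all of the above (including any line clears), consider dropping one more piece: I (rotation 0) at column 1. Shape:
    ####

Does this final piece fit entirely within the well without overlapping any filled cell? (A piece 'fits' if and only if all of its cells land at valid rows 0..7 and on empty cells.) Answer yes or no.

Drop 1: L rot0 at col 2 lands with bottom-row=0; cleared 0 line(s) (total 0); column heights now [0 0 1 1 2 0], max=2
Drop 2: L rot0 at col 0 lands with bottom-row=1; cleared 0 line(s) (total 0); column heights now [2 2 3 1 2 0], max=3
Drop 3: S rot2 at col 3 lands with bottom-row=2; cleared 0 line(s) (total 0); column heights now [2 2 3 3 4 4], max=4
Test piece I rot0 at col 1 (width 4): heights before test = [2 2 3 3 4 4]; fits = True

Answer: yes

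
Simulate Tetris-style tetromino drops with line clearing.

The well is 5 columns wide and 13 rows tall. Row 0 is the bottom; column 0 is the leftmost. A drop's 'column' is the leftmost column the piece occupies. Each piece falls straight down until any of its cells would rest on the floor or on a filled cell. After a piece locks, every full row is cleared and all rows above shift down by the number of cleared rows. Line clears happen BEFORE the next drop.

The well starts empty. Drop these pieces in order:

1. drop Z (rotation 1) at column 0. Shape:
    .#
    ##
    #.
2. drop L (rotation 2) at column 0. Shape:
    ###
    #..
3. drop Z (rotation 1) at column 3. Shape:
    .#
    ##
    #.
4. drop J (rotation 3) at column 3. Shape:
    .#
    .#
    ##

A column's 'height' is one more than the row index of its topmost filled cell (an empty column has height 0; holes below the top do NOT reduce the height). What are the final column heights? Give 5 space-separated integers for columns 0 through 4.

Drop 1: Z rot1 at col 0 lands with bottom-row=0; cleared 0 line(s) (total 0); column heights now [2 3 0 0 0], max=3
Drop 2: L rot2 at col 0 lands with bottom-row=2; cleared 0 line(s) (total 0); column heights now [4 4 4 0 0], max=4
Drop 3: Z rot1 at col 3 lands with bottom-row=0; cleared 0 line(s) (total 0); column heights now [4 4 4 2 3], max=4
Drop 4: J rot3 at col 3 lands with bottom-row=3; cleared 1 line(s) (total 1); column heights now [3 3 0 2 5], max=5

Answer: 3 3 0 2 5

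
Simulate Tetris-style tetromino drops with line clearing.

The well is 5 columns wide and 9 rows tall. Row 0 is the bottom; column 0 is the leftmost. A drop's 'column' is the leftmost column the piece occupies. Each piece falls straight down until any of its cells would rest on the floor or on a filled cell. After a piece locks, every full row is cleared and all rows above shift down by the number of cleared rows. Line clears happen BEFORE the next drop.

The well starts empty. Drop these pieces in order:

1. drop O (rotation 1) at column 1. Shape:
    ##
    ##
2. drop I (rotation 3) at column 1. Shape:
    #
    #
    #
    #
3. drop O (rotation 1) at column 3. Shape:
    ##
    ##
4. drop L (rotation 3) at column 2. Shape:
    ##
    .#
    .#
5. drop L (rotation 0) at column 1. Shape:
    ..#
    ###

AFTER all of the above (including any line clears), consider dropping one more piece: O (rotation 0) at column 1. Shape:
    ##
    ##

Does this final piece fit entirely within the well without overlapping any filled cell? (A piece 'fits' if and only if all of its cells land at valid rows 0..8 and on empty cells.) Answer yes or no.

Answer: yes

Derivation:
Drop 1: O rot1 at col 1 lands with bottom-row=0; cleared 0 line(s) (total 0); column heights now [0 2 2 0 0], max=2
Drop 2: I rot3 at col 1 lands with bottom-row=2; cleared 0 line(s) (total 0); column heights now [0 6 2 0 0], max=6
Drop 3: O rot1 at col 3 lands with bottom-row=0; cleared 0 line(s) (total 0); column heights now [0 6 2 2 2], max=6
Drop 4: L rot3 at col 2 lands with bottom-row=2; cleared 0 line(s) (total 0); column heights now [0 6 5 5 2], max=6
Drop 5: L rot0 at col 1 lands with bottom-row=6; cleared 0 line(s) (total 0); column heights now [0 7 7 8 2], max=8
Test piece O rot0 at col 1 (width 2): heights before test = [0 7 7 8 2]; fits = True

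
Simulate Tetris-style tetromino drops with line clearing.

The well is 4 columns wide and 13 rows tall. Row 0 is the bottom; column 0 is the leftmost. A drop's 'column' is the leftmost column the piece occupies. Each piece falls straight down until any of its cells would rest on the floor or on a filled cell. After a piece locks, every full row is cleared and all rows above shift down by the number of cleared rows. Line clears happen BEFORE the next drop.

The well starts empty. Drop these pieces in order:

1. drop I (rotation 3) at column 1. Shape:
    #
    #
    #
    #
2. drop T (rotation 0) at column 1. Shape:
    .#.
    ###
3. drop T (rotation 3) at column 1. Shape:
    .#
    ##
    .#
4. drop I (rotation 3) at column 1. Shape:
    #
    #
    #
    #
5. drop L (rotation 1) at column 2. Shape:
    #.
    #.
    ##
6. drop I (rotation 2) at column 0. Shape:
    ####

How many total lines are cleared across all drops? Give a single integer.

Drop 1: I rot3 at col 1 lands with bottom-row=0; cleared 0 line(s) (total 0); column heights now [0 4 0 0], max=4
Drop 2: T rot0 at col 1 lands with bottom-row=4; cleared 0 line(s) (total 0); column heights now [0 5 6 5], max=6
Drop 3: T rot3 at col 1 lands with bottom-row=6; cleared 0 line(s) (total 0); column heights now [0 8 9 5], max=9
Drop 4: I rot3 at col 1 lands with bottom-row=8; cleared 0 line(s) (total 0); column heights now [0 12 9 5], max=12
Drop 5: L rot1 at col 2 lands with bottom-row=9; cleared 0 line(s) (total 0); column heights now [0 12 12 10], max=12
Drop 6: I rot2 at col 0 lands with bottom-row=12; cleared 1 line(s) (total 1); column heights now [0 12 12 10], max=12

Answer: 1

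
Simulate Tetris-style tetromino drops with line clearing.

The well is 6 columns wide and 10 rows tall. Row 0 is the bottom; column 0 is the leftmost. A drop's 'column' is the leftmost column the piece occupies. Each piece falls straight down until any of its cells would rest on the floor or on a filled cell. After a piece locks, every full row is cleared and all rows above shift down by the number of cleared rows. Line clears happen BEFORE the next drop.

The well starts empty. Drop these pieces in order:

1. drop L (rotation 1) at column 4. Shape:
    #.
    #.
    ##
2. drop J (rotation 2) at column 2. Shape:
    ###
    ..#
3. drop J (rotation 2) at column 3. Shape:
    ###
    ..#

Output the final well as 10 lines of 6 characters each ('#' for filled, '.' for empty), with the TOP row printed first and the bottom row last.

Answer: ......
......
......
......
...###
..####
....#.
....#.
....#.
....##

Derivation:
Drop 1: L rot1 at col 4 lands with bottom-row=0; cleared 0 line(s) (total 0); column heights now [0 0 0 0 3 1], max=3
Drop 2: J rot2 at col 2 lands with bottom-row=3; cleared 0 line(s) (total 0); column heights now [0 0 5 5 5 1], max=5
Drop 3: J rot2 at col 3 lands with bottom-row=4; cleared 0 line(s) (total 0); column heights now [0 0 5 6 6 6], max=6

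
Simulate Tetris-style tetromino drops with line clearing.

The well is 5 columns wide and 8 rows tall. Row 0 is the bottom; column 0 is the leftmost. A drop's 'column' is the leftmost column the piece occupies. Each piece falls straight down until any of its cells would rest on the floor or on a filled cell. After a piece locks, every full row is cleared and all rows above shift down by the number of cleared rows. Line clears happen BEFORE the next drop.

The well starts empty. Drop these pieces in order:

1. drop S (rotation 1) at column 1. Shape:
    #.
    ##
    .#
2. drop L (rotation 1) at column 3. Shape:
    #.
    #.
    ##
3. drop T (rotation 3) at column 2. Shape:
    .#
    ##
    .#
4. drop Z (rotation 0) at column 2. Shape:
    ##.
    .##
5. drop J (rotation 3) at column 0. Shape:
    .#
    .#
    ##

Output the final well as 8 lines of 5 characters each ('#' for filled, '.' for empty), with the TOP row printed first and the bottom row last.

Drop 1: S rot1 at col 1 lands with bottom-row=0; cleared 0 line(s) (total 0); column heights now [0 3 2 0 0], max=3
Drop 2: L rot1 at col 3 lands with bottom-row=0; cleared 0 line(s) (total 0); column heights now [0 3 2 3 1], max=3
Drop 3: T rot3 at col 2 lands with bottom-row=3; cleared 0 line(s) (total 0); column heights now [0 3 5 6 1], max=6
Drop 4: Z rot0 at col 2 lands with bottom-row=6; cleared 0 line(s) (total 0); column heights now [0 3 8 8 7], max=8
Drop 5: J rot3 at col 0 lands with bottom-row=3; cleared 0 line(s) (total 0); column heights now [4 6 8 8 7], max=8

Answer: ..##.
...##
.#.#.
.###.
##.#.
.#.#.
.###.
..###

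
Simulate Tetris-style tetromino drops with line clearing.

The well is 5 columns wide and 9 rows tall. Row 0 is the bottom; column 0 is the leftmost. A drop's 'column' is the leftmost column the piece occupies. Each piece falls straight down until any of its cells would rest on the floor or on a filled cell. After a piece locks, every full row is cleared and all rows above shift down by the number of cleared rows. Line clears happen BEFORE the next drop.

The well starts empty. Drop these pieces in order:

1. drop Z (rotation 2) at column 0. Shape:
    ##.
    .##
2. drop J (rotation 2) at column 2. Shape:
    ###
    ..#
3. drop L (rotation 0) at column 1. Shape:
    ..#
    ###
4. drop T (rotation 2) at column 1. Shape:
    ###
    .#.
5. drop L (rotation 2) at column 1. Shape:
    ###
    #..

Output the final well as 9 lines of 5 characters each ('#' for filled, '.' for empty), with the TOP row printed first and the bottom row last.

Answer: .....
.....
.....
.###.
.#...
.###.
..##.
.###.
.##.#

Derivation:
Drop 1: Z rot2 at col 0 lands with bottom-row=0; cleared 0 line(s) (total 0); column heights now [2 2 1 0 0], max=2
Drop 2: J rot2 at col 2 lands with bottom-row=0; cleared 1 line(s) (total 1); column heights now [0 1 1 0 1], max=1
Drop 3: L rot0 at col 1 lands with bottom-row=1; cleared 0 line(s) (total 1); column heights now [0 2 2 3 1], max=3
Drop 4: T rot2 at col 1 lands with bottom-row=2; cleared 0 line(s) (total 1); column heights now [0 4 4 4 1], max=4
Drop 5: L rot2 at col 1 lands with bottom-row=4; cleared 0 line(s) (total 1); column heights now [0 6 6 6 1], max=6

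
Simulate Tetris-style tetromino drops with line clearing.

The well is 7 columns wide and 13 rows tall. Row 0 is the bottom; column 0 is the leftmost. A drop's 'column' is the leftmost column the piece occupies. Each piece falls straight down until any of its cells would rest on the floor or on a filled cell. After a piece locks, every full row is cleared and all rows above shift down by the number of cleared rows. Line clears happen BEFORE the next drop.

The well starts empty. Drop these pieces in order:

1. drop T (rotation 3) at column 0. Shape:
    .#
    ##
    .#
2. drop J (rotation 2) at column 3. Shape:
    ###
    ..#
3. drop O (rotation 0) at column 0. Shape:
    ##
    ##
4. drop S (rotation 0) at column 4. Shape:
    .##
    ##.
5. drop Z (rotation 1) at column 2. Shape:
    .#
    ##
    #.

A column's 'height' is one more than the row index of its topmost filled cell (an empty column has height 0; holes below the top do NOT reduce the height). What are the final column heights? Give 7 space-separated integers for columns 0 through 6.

Answer: 5 5 3 4 3 4 4

Derivation:
Drop 1: T rot3 at col 0 lands with bottom-row=0; cleared 0 line(s) (total 0); column heights now [2 3 0 0 0 0 0], max=3
Drop 2: J rot2 at col 3 lands with bottom-row=0; cleared 0 line(s) (total 0); column heights now [2 3 0 2 2 2 0], max=3
Drop 3: O rot0 at col 0 lands with bottom-row=3; cleared 0 line(s) (total 0); column heights now [5 5 0 2 2 2 0], max=5
Drop 4: S rot0 at col 4 lands with bottom-row=2; cleared 0 line(s) (total 0); column heights now [5 5 0 2 3 4 4], max=5
Drop 5: Z rot1 at col 2 lands with bottom-row=1; cleared 0 line(s) (total 0); column heights now [5 5 3 4 3 4 4], max=5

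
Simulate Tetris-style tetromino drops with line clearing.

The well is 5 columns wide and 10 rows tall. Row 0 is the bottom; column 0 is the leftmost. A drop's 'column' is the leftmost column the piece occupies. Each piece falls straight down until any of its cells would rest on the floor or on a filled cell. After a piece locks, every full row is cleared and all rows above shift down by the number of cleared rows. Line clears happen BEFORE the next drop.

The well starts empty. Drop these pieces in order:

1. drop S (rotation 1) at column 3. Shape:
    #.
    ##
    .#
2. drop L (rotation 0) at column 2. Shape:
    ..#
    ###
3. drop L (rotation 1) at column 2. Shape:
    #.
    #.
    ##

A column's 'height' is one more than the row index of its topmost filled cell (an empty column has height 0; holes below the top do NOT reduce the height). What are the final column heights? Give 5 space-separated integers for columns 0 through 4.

Answer: 0 0 7 5 5

Derivation:
Drop 1: S rot1 at col 3 lands with bottom-row=0; cleared 0 line(s) (total 0); column heights now [0 0 0 3 2], max=3
Drop 2: L rot0 at col 2 lands with bottom-row=3; cleared 0 line(s) (total 0); column heights now [0 0 4 4 5], max=5
Drop 3: L rot1 at col 2 lands with bottom-row=4; cleared 0 line(s) (total 0); column heights now [0 0 7 5 5], max=7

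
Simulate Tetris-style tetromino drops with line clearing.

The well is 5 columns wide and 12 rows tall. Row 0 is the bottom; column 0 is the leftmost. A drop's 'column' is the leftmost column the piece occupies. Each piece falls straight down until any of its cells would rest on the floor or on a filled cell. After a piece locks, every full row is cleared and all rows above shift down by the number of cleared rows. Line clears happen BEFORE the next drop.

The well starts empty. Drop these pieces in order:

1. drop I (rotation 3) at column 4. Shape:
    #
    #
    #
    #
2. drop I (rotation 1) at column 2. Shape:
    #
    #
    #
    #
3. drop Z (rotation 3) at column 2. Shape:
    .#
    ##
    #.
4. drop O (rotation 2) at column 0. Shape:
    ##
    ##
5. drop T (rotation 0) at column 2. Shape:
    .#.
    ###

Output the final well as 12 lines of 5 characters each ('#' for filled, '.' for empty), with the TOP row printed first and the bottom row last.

Answer: .....
.....
.....
...#.
..###
...#.
..##.
..#..
..#.#
..#.#
###.#
###.#

Derivation:
Drop 1: I rot3 at col 4 lands with bottom-row=0; cleared 0 line(s) (total 0); column heights now [0 0 0 0 4], max=4
Drop 2: I rot1 at col 2 lands with bottom-row=0; cleared 0 line(s) (total 0); column heights now [0 0 4 0 4], max=4
Drop 3: Z rot3 at col 2 lands with bottom-row=4; cleared 0 line(s) (total 0); column heights now [0 0 6 7 4], max=7
Drop 4: O rot2 at col 0 lands with bottom-row=0; cleared 0 line(s) (total 0); column heights now [2 2 6 7 4], max=7
Drop 5: T rot0 at col 2 lands with bottom-row=7; cleared 0 line(s) (total 0); column heights now [2 2 8 9 8], max=9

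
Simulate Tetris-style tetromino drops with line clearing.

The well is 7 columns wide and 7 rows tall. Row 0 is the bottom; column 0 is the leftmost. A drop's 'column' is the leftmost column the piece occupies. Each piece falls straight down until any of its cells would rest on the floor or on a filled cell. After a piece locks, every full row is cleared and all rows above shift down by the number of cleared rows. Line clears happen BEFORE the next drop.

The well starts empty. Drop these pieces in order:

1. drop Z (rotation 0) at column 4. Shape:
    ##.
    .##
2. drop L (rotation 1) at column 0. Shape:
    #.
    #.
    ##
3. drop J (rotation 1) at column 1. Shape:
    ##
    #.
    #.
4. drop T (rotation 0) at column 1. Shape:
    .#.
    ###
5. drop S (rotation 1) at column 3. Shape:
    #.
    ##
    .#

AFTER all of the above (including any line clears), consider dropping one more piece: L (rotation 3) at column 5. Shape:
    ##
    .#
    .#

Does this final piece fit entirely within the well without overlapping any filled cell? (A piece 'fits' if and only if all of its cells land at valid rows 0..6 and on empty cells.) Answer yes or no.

Answer: yes

Derivation:
Drop 1: Z rot0 at col 4 lands with bottom-row=0; cleared 0 line(s) (total 0); column heights now [0 0 0 0 2 2 1], max=2
Drop 2: L rot1 at col 0 lands with bottom-row=0; cleared 0 line(s) (total 0); column heights now [3 1 0 0 2 2 1], max=3
Drop 3: J rot1 at col 1 lands with bottom-row=1; cleared 0 line(s) (total 0); column heights now [3 4 4 0 2 2 1], max=4
Drop 4: T rot0 at col 1 lands with bottom-row=4; cleared 0 line(s) (total 0); column heights now [3 5 6 5 2 2 1], max=6
Drop 5: S rot1 at col 3 lands with bottom-row=4; cleared 0 line(s) (total 0); column heights now [3 5 6 7 6 2 1], max=7
Test piece L rot3 at col 5 (width 2): heights before test = [3 5 6 7 6 2 1]; fits = True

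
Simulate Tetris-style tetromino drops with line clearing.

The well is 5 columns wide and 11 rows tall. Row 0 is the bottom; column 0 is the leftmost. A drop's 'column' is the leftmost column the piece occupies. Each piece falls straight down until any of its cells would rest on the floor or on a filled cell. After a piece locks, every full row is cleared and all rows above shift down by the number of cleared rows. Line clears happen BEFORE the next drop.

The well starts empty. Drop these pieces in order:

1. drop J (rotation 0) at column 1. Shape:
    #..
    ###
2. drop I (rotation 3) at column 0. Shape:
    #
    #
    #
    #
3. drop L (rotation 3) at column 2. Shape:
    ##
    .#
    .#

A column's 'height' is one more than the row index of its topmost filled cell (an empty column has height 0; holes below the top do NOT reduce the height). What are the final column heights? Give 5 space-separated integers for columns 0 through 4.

Answer: 4 2 4 4 0

Derivation:
Drop 1: J rot0 at col 1 lands with bottom-row=0; cleared 0 line(s) (total 0); column heights now [0 2 1 1 0], max=2
Drop 2: I rot3 at col 0 lands with bottom-row=0; cleared 0 line(s) (total 0); column heights now [4 2 1 1 0], max=4
Drop 3: L rot3 at col 2 lands with bottom-row=1; cleared 0 line(s) (total 0); column heights now [4 2 4 4 0], max=4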